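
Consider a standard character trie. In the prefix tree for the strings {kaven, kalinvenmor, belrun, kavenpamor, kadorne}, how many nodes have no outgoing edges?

Leaves are exactly the stored words that no other stored word extends.
Those words: "belrun", "kadorne", "kalinvenmor", "kavenpamor"
Leaf count: 4

4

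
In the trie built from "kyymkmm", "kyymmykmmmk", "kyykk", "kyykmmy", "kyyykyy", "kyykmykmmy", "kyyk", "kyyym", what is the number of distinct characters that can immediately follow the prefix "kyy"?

The children of the "kyy" node are the distinct next characters among strings starting with "kyy".
Distinct next characters after "kyy": k, m, y.
That node has 3 child edges.

3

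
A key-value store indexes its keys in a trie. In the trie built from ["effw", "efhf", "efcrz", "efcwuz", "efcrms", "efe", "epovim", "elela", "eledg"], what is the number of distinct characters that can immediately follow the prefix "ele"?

Walk "ele" from the root, arriving at one node.
Characters that immediately follow "ele" among the stored strings: {d, l}.
That node has 2 child edges.

2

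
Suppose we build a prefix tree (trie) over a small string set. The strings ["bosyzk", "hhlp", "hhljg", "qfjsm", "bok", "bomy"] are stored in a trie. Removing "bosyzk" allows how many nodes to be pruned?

4

After clearing the end-marker at "bosyzk", prune upward until reaching a node still needed by another word.
The suffix "syzk" (4 nodes) is used only by "bosyzk"; the node for "bo" still has the child "k", so pruning stops there.
Nodes removed: 4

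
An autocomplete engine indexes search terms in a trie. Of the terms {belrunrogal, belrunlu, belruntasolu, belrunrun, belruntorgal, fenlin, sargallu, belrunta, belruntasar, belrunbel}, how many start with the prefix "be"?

Filter for entries beginning with "be":
Words under "be": belrunbel, belrunlu, belrunrogal, belrunrun, belrunta, belruntasar, belruntasolu, belruntorgal
Count: 8

8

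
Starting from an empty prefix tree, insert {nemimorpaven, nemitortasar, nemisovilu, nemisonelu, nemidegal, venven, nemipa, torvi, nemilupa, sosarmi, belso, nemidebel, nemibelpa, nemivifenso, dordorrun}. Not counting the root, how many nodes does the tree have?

Trace insertions, counting only characters that open a new branch:
  "nemimorpaven" → 12 new (n, e, m, i, m, o, r, p, a, v, e, n)
  "nemitortasar" → prefix "nemi" already present; 8 new (t, o, r, t, a, s, a, r)
  "nemisovilu" → prefix "nemi" already present; 6 new (s, o, v, i, l, u)
  "nemisonelu" → prefix "nemiso" already present; 4 new (n, e, l, u)
  "nemidegal" → prefix "nemi" already present; 5 new (d, e, g, a, l)
  "venven" → 6 new (v, e, n, v, e, n)
  "nemipa" → prefix "nemi" already present; 2 new (p, a)
  "torvi" → 5 new (t, o, r, v, i)
  "nemilupa" → prefix "nemi" already present; 4 new (l, u, p, a)
  "sosarmi" → 7 new (s, o, s, a, r, m, i)
  "belso" → 5 new (b, e, l, s, o)
  "nemidebel" → prefix "nemide" already present; 3 new (b, e, l)
  "nemibelpa" → prefix "nemi" already present; 5 new (b, e, l, p, a)
  "nemivifenso" → prefix "nemi" already present; 7 new (v, i, f, e, n, s, o)
  "dordorrun" → 9 new (d, o, r, d, o, r, r, u, n)
Total nodes = 12 + 8 + 6 + 4 + 5 + 6 + 2 + 5 + 4 + 7 + 5 + 3 + 5 + 7 + 9 = 88

88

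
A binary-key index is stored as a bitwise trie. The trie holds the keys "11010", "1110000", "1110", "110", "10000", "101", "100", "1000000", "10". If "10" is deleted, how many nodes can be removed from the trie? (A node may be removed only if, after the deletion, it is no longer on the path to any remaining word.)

0

A node on "10"'s path can go only if nothing else ends at it or branches off below it.
Every node on "10" is still needed (e.g. by "10000"), so nothing is freed.
Nodes removed: 0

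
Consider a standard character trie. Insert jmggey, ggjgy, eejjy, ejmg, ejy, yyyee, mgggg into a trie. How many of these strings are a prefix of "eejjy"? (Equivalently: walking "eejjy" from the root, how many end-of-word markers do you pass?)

1

Walk "eejjy" from the root; an end-of-word marker is hit whenever a stored word is a prefix of "eejjy".
Prefixes of the query that are stored words: "eejjy"
Count: 1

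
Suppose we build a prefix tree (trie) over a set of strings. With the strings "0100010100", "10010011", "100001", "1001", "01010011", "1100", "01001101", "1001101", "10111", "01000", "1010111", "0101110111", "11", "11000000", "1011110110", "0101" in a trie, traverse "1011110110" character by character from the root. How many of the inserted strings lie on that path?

2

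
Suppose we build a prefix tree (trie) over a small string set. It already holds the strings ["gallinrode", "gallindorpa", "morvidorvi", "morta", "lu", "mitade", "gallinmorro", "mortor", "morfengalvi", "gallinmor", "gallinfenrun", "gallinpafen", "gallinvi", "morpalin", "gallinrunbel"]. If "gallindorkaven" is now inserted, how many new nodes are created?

The longest prefix of "gallindorkaven" already in the trie is "gallindor" (length 9).
So 14 − 9 = 5 new nodes.

5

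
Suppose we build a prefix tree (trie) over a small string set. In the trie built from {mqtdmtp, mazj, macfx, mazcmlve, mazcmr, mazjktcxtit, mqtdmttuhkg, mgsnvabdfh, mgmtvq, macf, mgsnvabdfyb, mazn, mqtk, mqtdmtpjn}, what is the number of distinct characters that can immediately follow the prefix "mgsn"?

The children of the "mgsn" node are the distinct next characters among strings starting with "mgsn".
Distinct next characters after "mgsn": v.
That node has 1 child edge.

1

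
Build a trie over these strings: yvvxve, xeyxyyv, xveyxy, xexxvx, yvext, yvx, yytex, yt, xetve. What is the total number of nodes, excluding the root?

34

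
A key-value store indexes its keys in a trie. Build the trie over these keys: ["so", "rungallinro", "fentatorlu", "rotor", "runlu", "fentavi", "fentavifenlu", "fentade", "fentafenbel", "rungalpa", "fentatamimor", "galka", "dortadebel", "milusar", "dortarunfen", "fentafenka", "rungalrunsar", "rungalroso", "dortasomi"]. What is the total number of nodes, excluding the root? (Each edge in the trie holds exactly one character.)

95

For each word, the new-node count is its length minus the longest prefix already in the trie:
  "so" → 2 new (s, o)
  "rungallinro" → 11 new (r, u, n, g, a, l, l, i, n, r, o)
  "fentatorlu" → 10 new (f, e, n, t, a, t, o, r, l, u)
  "rotor" → prefix "r" already present; 4 new (o, t, o, r)
  "runlu" → prefix "run" already present; 2 new (l, u)
  "fentavi" → prefix "fenta" already present; 2 new (v, i)
  "fentavifenlu" → prefix "fentavi" already present; 5 new (f, e, n, l, u)
  "fentade" → prefix "fenta" already present; 2 new (d, e)
  "fentafenbel" → prefix "fenta" already present; 6 new (f, e, n, b, e, l)
  "rungalpa" → prefix "rungal" already present; 2 new (p, a)
  "fentatamimor" → prefix "fentat" already present; 6 new (a, m, i, m, o, r)
  "galka" → 5 new (g, a, l, k, a)
  "dortadebel" → 10 new (d, o, r, t, a, d, e, b, e, l)
  "milusar" → 7 new (m, i, l, u, s, a, r)
  "dortarunfen" → prefix "dorta" already present; 6 new (r, u, n, f, e, n)
  "fentafenka" → prefix "fentafen" already present; 2 new (k, a)
  "rungalrunsar" → prefix "rungal" already present; 6 new (r, u, n, s, a, r)
  "rungalroso" → prefix "rungalr" already present; 3 new (o, s, o)
  "dortasomi" → prefix "dorta" already present; 4 new (s, o, m, i)
Total nodes = 2 + 11 + 10 + 4 + 2 + 2 + 5 + 2 + 6 + 2 + 6 + 5 + 10 + 7 + 6 + 2 + 6 + 3 + 4 = 95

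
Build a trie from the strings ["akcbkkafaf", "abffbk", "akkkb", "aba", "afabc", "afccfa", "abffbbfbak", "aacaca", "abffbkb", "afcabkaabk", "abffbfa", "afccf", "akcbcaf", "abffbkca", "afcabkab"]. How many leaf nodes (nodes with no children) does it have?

A leaf is a node with no children — equivalently, the end of a word that is not a proper prefix of any other stored word.
Those words: "aacaca", "aba", "abffbbfbak", "abffbfa", "abffbkb", "abffbkca", "afabc", "afcabkaabk", "afcabkab", "afccfa", "akcbcaf", "akcbkkafaf", "akkkb"
Leaf count: 13

13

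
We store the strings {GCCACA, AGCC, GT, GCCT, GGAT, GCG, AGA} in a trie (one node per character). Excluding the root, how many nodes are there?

For each word, the new-node count is its length minus the longest prefix already in the trie:
  "GCCACA" → 6 new (G, C, C, A, C, A)
  "AGCC" → 4 new (A, G, C, C)
  "GT" → prefix "G" already present; 1 new (T)
  "GCCT" → prefix "GCC" already present; 1 new (T)
  "GGAT" → prefix "G" already present; 3 new (G, A, T)
  "GCG" → prefix "GC" already present; 1 new (G)
  "AGA" → prefix "AG" already present; 1 new (A)
Total nodes = 6 + 4 + 1 + 1 + 3 + 1 + 1 = 17

17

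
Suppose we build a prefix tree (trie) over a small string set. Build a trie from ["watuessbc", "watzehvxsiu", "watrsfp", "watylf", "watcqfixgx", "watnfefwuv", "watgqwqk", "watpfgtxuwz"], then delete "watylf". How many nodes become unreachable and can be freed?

A node on "watylf"'s path can go only if nothing else ends at it or branches off below it.
The suffix "ylf" (3 nodes) is used only by "watylf"; the node for "wat" still has the child "u", so pruning stops there.
Nodes removed: 3

3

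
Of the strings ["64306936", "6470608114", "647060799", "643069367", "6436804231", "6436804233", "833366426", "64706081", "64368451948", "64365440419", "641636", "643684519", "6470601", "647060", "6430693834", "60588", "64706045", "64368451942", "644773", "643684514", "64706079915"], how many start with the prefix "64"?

19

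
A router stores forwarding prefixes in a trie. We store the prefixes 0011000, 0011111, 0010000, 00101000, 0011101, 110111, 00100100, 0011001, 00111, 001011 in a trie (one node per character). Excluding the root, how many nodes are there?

Count nodes per top-level branch (shared prefixes stored once):
  '0'-branch (0010000, 00100100, 00101000, 001011, 0011000, 0011001, 00111, 0011101, 0011111): 25 nodes
  '1'-branch (110111): 6 nodes
Sum: 31

31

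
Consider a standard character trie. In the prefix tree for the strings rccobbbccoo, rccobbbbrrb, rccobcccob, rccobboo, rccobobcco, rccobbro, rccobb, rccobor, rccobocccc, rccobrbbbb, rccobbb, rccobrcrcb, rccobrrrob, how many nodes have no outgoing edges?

11

A leaf is a node with no children — equivalently, the end of a word that is not a proper prefix of any other stored word.
Those words: "rccobbbbrrb", "rccobbbccoo", "rccobboo", "rccobbro", "rccobcccob", "rccobobcco", "rccobocccc", "rccobor", "rccobrbbbb", "rccobrcrcb", "rccobrrrob"
Leaf count: 11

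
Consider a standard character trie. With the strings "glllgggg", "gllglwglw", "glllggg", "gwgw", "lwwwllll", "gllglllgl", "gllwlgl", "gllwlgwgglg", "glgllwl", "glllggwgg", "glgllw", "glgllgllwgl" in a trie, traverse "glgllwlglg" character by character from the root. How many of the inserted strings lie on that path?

2

Check each prefix of "glgllwlglg" against the stored set — each match is an end-marker on the path.
Prefixes of the query that are stored words: "glgllw", "glgllwl"
Count: 2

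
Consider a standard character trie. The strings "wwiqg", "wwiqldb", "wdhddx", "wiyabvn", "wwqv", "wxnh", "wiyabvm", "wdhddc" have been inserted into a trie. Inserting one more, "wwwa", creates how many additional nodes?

2

"ww" is already a path in the trie; the remaining "wa" must be added.
New nodes needed: |"wwwa"| − 2 = 4 − 2 = 2.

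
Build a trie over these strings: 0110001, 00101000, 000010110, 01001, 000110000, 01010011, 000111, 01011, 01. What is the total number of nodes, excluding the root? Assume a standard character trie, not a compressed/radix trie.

37

Trie structure (* marks end of a word):
(root)
└─ 0
   ├─ 0
   │  ├─ 0
   │  │  ├─ 0
   │  │  │  └─ 1
   │  │  │     └─ 0
   │  │  │        └─ 1
   │  │  │           └─ 1
   │  │  │              └─ 0 *
   │  │  └─ 1
   │  │     └─ 1
   │  │        ├─ 0
   │  │        │  └─ 0
   │  │        │     └─ 0
   │  │        │        └─ 0 *
   │  │        └─ 1 *
   │  └─ 1
   │     └─ 0
   │        └─ 1
   │           └─ 0
   │              └─ 0
   │                 └─ 0 *
   └─ 1 *
      ├─ 0
      │  ├─ 0
      │  │  └─ 1 *
      │  └─ 1
      │     ├─ 0
      │     │  └─ 0
      │     │     └─ 1
      │     │        └─ 1 *
      │     └─ 1 *
      └─ 1
         └─ 0
            └─ 0
               └─ 0
                  └─ 1 *
Counting every labelled node above: 37.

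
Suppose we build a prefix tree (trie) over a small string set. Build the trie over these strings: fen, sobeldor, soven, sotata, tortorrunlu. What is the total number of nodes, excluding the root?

Trie structure (* marks end of a word):
(root)
├─ f
│  └─ e
│     └─ n *
├─ s
│  └─ o
│     ├─ b
│     │  └─ e
│     │     └─ l
│     │        └─ d
│     │           └─ o
│     │              └─ r *
│     ├─ t
│     │  └─ a
│     │     └─ t
│     │        └─ a *
│     └─ v
│        └─ e
│           └─ n *
└─ t
   └─ o
      └─ r
         └─ t
            └─ o
               └─ r
                  └─ r
                     └─ u
                        └─ n
                           └─ l
                              └─ u *
Counting every labelled node above: 29.

29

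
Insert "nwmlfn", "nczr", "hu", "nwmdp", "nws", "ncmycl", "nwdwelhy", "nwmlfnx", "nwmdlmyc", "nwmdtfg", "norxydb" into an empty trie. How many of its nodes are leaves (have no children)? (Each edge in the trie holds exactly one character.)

10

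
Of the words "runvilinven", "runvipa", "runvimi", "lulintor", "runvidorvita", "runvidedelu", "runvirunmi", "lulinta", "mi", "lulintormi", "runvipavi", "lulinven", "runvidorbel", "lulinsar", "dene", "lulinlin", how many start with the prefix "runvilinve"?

Filter for entries beginning with "runvilinve":
Matches: "runvilinven"
Count: 1

1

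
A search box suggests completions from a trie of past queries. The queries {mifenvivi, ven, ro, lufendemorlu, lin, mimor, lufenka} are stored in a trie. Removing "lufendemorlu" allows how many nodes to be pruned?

After clearing the end-marker at "lufendemorlu", prune upward until reaching a node still needed by another word.
The suffix "demorlu" (7 nodes) is used only by "lufendemorlu"; the node for "lufen" still has the child "k", so pruning stops there.
Nodes removed: 7

7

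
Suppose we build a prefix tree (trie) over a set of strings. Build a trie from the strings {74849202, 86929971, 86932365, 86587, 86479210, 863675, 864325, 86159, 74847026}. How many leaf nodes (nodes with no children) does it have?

A leaf is a node with no children — equivalently, the end of a word that is not a proper prefix of any other stored word.
Those words: "74847026", "74849202", "86159", "863675", "864325", "86479210", "86587", "86929971", "86932365"
Leaf count: 9

9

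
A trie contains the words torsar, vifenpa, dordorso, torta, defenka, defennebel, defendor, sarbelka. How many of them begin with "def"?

3

Traverse to the node for "def", then collect every word in that subtree.
Words under "def": defendor, defenka, defennebel
Count: 3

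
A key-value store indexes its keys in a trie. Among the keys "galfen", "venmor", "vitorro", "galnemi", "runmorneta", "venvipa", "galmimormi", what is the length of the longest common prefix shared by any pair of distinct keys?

3

The deepest shared node is where two words last agree before diverging.
"galfen" and "galmimormi" agree on "gal" (3 characters) before diverging; nothing deeper is shared.
Longest shared-prefix length: 3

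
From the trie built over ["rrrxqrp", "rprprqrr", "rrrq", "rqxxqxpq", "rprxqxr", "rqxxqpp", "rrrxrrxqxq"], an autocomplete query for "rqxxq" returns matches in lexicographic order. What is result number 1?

Words with prefix "rqxxq", in lexicographic order: "rqxxqpp", "rqxxqxpq"
Position 1: rqxxqpp

rqxxqpp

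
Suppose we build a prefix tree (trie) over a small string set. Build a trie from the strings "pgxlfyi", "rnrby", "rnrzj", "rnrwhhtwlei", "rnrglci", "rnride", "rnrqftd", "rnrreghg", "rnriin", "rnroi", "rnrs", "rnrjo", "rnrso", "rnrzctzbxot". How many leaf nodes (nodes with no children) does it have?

Leaves are exactly the stored words that no other stored word extends.
Those words: "pgxlfyi", "rnrby", "rnrglci", "rnride", "rnriin", "rnrjo", "rnroi", "rnrqftd", "rnrreghg", "rnrso", "rnrwhhtwlei", "rnrzctzbxot", "rnrzj"
Leaf count: 13

13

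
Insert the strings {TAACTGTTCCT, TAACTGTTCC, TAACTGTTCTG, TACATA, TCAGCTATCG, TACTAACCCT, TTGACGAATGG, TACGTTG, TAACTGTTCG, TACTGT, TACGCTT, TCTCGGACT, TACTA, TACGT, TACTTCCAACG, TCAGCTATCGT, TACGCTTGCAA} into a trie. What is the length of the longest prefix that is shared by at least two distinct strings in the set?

10

Equivalently: take the maximum, over all pairs, of their longest common prefix length.
"TAACTGTTCC" and "TAACTGTTCCT" agree on "TAACTGTTCC" (10 characters) before diverging; nothing deeper is shared.
Longest shared-prefix length: 10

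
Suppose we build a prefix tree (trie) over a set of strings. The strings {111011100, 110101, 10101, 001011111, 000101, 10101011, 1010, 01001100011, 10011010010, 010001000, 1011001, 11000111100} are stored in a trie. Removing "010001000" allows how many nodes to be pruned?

A node on "010001000"'s path can go only if nothing else ends at it or branches off below it.
The suffix "01000" (5 nodes) is used only by "010001000"; the node for "0100" still has the child "1", so pruning stops there.
Nodes removed: 5

5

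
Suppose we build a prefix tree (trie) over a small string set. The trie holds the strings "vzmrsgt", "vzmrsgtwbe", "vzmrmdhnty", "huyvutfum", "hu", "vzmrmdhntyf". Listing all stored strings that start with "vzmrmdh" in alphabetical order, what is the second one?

vzmrmdhntyf

DFS of the "vzmrmdh" subtree visits, in order: "vzmrmdhnty", "vzmrmdhntyf"
Position 2: vzmrmdhntyf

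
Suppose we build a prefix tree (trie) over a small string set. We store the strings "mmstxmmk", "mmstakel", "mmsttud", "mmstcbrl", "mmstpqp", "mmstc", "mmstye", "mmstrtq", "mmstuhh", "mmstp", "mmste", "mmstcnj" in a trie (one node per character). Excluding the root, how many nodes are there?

Trace insertions, counting only characters that open a new branch:
  "mmstxmmk" → 8 new (m, m, s, t, x, m, m, k)
  "mmstakel" → prefix "mmst" already present; 4 new (a, k, e, l)
  "mmsttud" → prefix "mmst" already present; 3 new (t, u, d)
  "mmstcbrl" → prefix "mmst" already present; 4 new (c, b, r, l)
  "mmstpqp" → prefix "mmst" already present; 3 new (p, q, p)
  "mmstc" → prefix "mmstc" already present; 0 new (none)
  "mmstye" → prefix "mmst" already present; 2 new (y, e)
  "mmstrtq" → prefix "mmst" already present; 3 new (r, t, q)
  "mmstuhh" → prefix "mmst" already present; 3 new (u, h, h)
  "mmstp" → prefix "mmstp" already present; 0 new (none)
  "mmste" → prefix "mmst" already present; 1 new (e)
  "mmstcnj" → prefix "mmstc" already present; 2 new (n, j)
Total nodes = 8 + 4 + 3 + 4 + 3 + 0 + 2 + 3 + 3 + 0 + 1 + 2 = 33

33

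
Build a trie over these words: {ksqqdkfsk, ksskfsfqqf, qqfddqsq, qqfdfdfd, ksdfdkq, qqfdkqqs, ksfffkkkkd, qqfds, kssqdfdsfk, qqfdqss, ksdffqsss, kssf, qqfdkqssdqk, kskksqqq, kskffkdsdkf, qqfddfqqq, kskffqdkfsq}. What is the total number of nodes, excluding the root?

92

Insert word by word; a character creates a node only if that edge doesn't already exist:
  "ksqqdkfsk" → 9 new (k, s, q, q, d, k, f, s, k)
  "ksskfsfqqf" → prefix "ks" already present; 8 new (s, k, f, s, f, q, q, f)
  "qqfddqsq" → 8 new (q, q, f, d, d, q, s, q)
  "qqfdfdfd" → prefix "qqfd" already present; 4 new (f, d, f, d)
  "ksdfdkq" → prefix "ks" already present; 5 new (d, f, d, k, q)
  "qqfdkqqs" → prefix "qqfd" already present; 4 new (k, q, q, s)
  "ksfffkkkkd" → prefix "ks" already present; 8 new (f, f, f, k, k, k, k, d)
  "qqfds" → prefix "qqfd" already present; 1 new (s)
  "kssqdfdsfk" → prefix "kss" already present; 7 new (q, d, f, d, s, f, k)
  "qqfdqss" → prefix "qqfd" already present; 3 new (q, s, s)
  "ksdffqsss" → prefix "ksdf" already present; 5 new (f, q, s, s, s)
  "kssf" → prefix "kss" already present; 1 new (f)
  "qqfdkqssdqk" → prefix "qqfdkq" already present; 5 new (s, s, d, q, k)
  "kskksqqq" → prefix "ks" already present; 6 new (k, k, s, q, q, q)
  "kskffkdsdkf" → prefix "ksk" already present; 8 new (f, f, k, d, s, d, k, f)
  "qqfddfqqq" → prefix "qqfdd" already present; 4 new (f, q, q, q)
  "kskffqdkfsq" → prefix "kskff" already present; 6 new (q, d, k, f, s, q)
Total nodes = 9 + 8 + 8 + 4 + 5 + 4 + 8 + 1 + 7 + 3 + 5 + 1 + 5 + 6 + 8 + 4 + 6 = 92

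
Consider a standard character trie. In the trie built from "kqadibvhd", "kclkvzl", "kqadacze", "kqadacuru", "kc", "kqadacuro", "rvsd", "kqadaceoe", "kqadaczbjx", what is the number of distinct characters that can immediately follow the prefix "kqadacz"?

2

The children of the "kqadacz" node are the distinct next characters among strings starting with "kqadacz".
Distinct next characters after "kqadacz": b, e.
That node has 2 child edges.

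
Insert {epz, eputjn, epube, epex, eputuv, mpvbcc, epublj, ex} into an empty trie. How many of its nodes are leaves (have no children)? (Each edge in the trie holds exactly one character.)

A leaf is a node with no children — equivalently, the end of a word that is not a proper prefix of any other stored word.
Those words: "epex", "epube", "epublj", "eputjn", "eputuv", "epz", "ex", "mpvbcc"
Leaf count: 8

8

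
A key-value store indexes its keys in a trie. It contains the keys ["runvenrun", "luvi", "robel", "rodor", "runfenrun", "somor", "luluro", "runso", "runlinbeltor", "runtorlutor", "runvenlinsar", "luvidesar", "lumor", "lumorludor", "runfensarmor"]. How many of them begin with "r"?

9

Walk to "r"; the words in its subtree are exactly those with that prefix.
Words under "r": robel, rodor, runfenrun, runfensarmor, runlinbeltor, runso, runtorlutor, runvenlinsar, runvenrun
Count: 9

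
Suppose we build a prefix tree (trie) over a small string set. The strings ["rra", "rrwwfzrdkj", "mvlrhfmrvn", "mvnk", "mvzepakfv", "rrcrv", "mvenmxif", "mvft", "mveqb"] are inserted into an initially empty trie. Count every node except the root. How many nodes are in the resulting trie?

43

Insert word by word; a character creates a node only if that edge doesn't already exist:
  "rra" → 3 new (r, r, a)
  "rrwwfzrdkj" → prefix "rr" already present; 8 new (w, w, f, z, r, d, k, j)
  "mvlrhfmrvn" → 10 new (m, v, l, r, h, f, m, r, v, n)
  "mvnk" → prefix "mv" already present; 2 new (n, k)
  "mvzepakfv" → prefix "mv" already present; 7 new (z, e, p, a, k, f, v)
  "rrcrv" → prefix "rr" already present; 3 new (c, r, v)
  "mvenmxif" → prefix "mv" already present; 6 new (e, n, m, x, i, f)
  "mvft" → prefix "mv" already present; 2 new (f, t)
  "mveqb" → prefix "mve" already present; 2 new (q, b)
Total nodes = 3 + 8 + 10 + 2 + 7 + 3 + 6 + 2 + 2 = 43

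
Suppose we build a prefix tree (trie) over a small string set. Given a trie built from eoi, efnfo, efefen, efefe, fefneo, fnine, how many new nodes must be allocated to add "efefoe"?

2

Walking "efefoe" from the root, the first 4 characters ("efef") follow existing edges; "o" is the first miss.
New nodes needed: |"efefoe"| − 4 = 6 − 4 = 2.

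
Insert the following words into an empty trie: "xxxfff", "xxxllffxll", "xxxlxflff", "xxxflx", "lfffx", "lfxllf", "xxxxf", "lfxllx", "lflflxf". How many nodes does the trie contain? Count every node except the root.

37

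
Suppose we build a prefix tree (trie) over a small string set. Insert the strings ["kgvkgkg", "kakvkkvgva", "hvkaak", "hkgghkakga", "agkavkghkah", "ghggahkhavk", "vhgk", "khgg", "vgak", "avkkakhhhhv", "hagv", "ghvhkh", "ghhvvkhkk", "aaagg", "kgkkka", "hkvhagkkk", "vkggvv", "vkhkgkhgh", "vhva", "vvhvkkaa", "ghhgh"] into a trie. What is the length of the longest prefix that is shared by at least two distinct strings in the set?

3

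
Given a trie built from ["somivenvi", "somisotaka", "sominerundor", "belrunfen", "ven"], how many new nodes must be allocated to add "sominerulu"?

Walking "sominerulu" from the root, the first 8 characters ("somineru") follow existing edges; "l" is the first miss.
New nodes needed: |"sominerulu"| − 8 = 10 − 8 = 2.

2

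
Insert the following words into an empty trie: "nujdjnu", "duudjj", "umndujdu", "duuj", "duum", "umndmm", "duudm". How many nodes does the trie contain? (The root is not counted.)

26

Trie structure (* marks end of a word):
(root)
├─ d
│  └─ u
│     └─ u
│        ├─ d
│        │  ├─ j
│        │  │  └─ j *
│        │  └─ m *
│        ├─ j *
│        └─ m *
├─ n
│  └─ u
│     └─ j
│        └─ d
│           └─ j
│              └─ n
│                 └─ u *
└─ u
   └─ m
      └─ n
         └─ d
            ├─ m
            │  └─ m *
            └─ u
               └─ j
                  └─ d
                     └─ u *
Counting every labelled node above: 26.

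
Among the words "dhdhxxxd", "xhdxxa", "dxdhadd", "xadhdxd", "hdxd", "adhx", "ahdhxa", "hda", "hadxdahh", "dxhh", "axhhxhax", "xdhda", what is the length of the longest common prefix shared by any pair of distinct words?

Look for the deepest trie node that still has at least two words in its subtree.
e.g. "dxdhadd" and "dxhh" share the prefix "dx" of length 2; no pair shares a longer one.
Longest shared-prefix length: 2

2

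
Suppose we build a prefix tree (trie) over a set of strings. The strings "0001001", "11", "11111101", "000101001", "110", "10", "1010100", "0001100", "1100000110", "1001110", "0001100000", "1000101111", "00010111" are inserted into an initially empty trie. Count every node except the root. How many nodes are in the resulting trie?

Count nodes per top-level branch (shared prefixes stored once):
  '0'-branch (0001001, 000101001, 00010111, 0001100, 0001100000): 19 nodes
  '1'-branch (10, 1000101111, 1001110, 1010100, 11, 110, 1100000110, 11111101): 34 nodes
Sum: 53

53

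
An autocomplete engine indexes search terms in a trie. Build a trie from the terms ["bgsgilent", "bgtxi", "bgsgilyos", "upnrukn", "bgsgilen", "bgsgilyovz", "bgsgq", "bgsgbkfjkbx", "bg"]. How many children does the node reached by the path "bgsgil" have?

Follow the path "bgsgil" to its node, then look at its outgoing edges.
Distinct next characters after "bgsgil": e, y.
That node has 2 child edges.

2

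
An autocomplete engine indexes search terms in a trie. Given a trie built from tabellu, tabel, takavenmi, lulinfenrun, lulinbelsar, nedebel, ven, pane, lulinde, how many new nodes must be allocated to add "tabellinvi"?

4

"tabell" is already a path in the trie; the remaining "invi" must be added.
So 10 − 6 = 4 new nodes.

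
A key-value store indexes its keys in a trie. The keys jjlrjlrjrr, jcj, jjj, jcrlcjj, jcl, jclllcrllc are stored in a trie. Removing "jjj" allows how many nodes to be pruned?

1

After clearing the end-marker at "jjj", prune upward until reaching a node still needed by another word.
The suffix "j" (1 node) is used only by "jjj"; the node for "jj" still has the child "l", so pruning stops there.
Nodes removed: 1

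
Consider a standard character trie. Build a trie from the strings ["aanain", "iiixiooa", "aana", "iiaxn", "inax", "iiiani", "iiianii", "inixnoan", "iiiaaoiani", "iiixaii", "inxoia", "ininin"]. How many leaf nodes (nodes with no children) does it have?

10

A leaf is a node with no children — equivalently, the end of a word that is not a proper prefix of any other stored word.
Those words: "aanain", "iiaxn", "iiiaaoiani", "iiianii", "iiixaii", "iiixiooa", "inax", "ininin", "inixnoan", "inxoia"
Leaf count: 10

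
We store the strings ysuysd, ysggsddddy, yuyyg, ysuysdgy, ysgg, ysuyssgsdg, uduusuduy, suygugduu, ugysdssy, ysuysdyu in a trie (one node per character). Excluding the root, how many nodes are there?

52

For each word, the new-node count is its length minus the longest prefix already in the trie:
  "ysuysd" → 6 new (y, s, u, y, s, d)
  "ysggsddddy" → prefix "ys" already present; 8 new (g, g, s, d, d, d, d, y)
  "yuyyg" → prefix "y" already present; 4 new (u, y, y, g)
  "ysuysdgy" → prefix "ysuysd" already present; 2 new (g, y)
  "ysgg" → prefix "ysgg" already present; 0 new (none)
  "ysuyssgsdg" → prefix "ysuys" already present; 5 new (s, g, s, d, g)
  "uduusuduy" → 9 new (u, d, u, u, s, u, d, u, y)
  "suygugduu" → 9 new (s, u, y, g, u, g, d, u, u)
  "ugysdssy" → prefix "u" already present; 7 new (g, y, s, d, s, s, y)
  "ysuysdyu" → prefix "ysuysd" already present; 2 new (y, u)
Total nodes = 6 + 8 + 4 + 2 + 0 + 5 + 9 + 9 + 7 + 2 = 52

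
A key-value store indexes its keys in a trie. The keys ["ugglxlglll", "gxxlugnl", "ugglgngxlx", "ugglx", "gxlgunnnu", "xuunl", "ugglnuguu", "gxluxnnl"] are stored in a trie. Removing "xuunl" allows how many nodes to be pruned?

5

A node on "xuunl"'s path can go only if nothing else ends at it or branches off below it.
No other word shares any prefix with "xuunl", so all 5 of its nodes go.
Nodes removed: 5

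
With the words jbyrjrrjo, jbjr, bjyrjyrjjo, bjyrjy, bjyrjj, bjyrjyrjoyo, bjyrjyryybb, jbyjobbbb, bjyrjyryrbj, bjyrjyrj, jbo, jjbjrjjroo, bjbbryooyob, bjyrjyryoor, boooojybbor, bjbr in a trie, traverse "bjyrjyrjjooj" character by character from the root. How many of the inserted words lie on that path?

Traverse "bjyrjyrjjooj" character by character; count nodes along the way that are marked as word ends.
Prefixes of the query that are stored words: "bjyrjy", "bjyrjyrj", "bjyrjyrjjo"
Count: 3

3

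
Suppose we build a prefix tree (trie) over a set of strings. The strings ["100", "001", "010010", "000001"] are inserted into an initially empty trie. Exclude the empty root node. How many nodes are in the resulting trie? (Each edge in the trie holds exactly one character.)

15

Trace insertions, counting only characters that open a new branch:
  "100" → 3 new (1, 0, 0)
  "001" → 3 new (0, 0, 1)
  "010010" → prefix "0" already present; 5 new (1, 0, 0, 1, 0)
  "000001" → prefix "00" already present; 4 new (0, 0, 0, 1)
Total nodes = 3 + 3 + 5 + 4 = 15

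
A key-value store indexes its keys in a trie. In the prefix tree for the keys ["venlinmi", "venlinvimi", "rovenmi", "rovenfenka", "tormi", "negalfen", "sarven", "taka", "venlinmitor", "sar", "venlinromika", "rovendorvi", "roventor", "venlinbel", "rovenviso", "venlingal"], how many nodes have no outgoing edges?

14

Leaves are exactly the stored words that no other stored word extends.
Those words: "negalfen", "rovendorvi", "rovenfenka", "rovenmi", "roventor", "rovenviso", "sarven", "taka", "tormi", "venlinbel", "venlingal", "venlinmitor", "venlinromika", "venlinvimi"
Leaf count: 14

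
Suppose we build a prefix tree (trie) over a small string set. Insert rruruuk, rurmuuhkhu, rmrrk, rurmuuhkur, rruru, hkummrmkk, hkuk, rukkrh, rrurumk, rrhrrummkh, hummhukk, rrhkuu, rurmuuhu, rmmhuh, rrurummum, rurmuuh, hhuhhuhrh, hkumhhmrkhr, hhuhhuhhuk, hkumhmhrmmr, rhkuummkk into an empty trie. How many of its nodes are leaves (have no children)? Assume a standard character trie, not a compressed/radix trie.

A leaf is a node with no children — equivalently, the end of a word that is not a proper prefix of any other stored word.
Those words: "hhuhhuhhuk", "hhuhhuhrh", "hkuk", "hkumhhmrkhr", "hkumhmhrmmr", "hkummrmkk", "hummhukk", "rhkuummkk", "rmmhuh", "rmrrk", "rrhkuu", "rrhrrummkh", "rrurumk", "rrurummum", "rruruuk", "rukkrh", "rurmuuhkhu", "rurmuuhkur", "rurmuuhu"
Leaf count: 19

19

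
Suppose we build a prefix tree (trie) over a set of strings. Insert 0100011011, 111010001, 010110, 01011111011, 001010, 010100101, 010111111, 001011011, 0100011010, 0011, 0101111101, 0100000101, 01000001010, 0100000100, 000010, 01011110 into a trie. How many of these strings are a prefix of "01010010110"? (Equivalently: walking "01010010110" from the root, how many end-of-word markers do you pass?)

Walk "01010010110" from the root; an end-of-word marker is hit whenever a stored word is a prefix of "01010010110".
Prefixes of the query that are stored words: "010100101"
Count: 1

1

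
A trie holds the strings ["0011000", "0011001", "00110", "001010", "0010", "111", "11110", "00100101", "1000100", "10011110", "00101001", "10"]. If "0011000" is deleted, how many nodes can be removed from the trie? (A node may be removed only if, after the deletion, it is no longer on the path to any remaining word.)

1

A node on "0011000"'s path can go only if nothing else ends at it or branches off below it.
The suffix "0" (1 node) is used only by "0011000"; the node for "001100" still has the child "1", so pruning stops there.
Nodes removed: 1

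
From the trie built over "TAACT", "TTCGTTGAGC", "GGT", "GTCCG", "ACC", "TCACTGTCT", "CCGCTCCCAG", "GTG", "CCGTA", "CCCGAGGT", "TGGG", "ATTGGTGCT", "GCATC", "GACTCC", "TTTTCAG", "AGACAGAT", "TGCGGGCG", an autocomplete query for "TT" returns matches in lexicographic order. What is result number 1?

TTCGTTGAGC

Filter for "TT…" and sort: "TTCGTTGAGC", "TTTTCAG"
Position 1: TTCGTTGAGC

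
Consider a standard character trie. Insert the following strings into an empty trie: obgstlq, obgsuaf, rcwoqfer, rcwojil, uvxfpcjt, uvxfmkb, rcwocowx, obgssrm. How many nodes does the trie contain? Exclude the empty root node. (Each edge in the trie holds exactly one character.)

For each word, the new-node count is its length minus the longest prefix already in the trie:
  "obgstlq" → 7 new (o, b, g, s, t, l, q)
  "obgsuaf" → prefix "obgs" already present; 3 new (u, a, f)
  "rcwoqfer" → 8 new (r, c, w, o, q, f, e, r)
  "rcwojil" → prefix "rcwo" already present; 3 new (j, i, l)
  "uvxfpcjt" → 8 new (u, v, x, f, p, c, j, t)
  "uvxfmkb" → prefix "uvxf" already present; 3 new (m, k, b)
  "rcwocowx" → prefix "rcwo" already present; 4 new (c, o, w, x)
  "obgssrm" → prefix "obgs" already present; 3 new (s, r, m)
Total nodes = 7 + 3 + 8 + 3 + 8 + 3 + 4 + 3 = 39

39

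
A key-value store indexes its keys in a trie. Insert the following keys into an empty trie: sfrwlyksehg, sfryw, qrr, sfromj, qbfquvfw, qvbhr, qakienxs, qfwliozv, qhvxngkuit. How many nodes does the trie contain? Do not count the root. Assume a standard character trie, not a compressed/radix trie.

53

Insert word by word; a character creates a node only if that edge doesn't already exist:
  "sfrwlyksehg" → 11 new (s, f, r, w, l, y, k, s, e, h, g)
  "sfryw" → prefix "sfr" already present; 2 new (y, w)
  "qrr" → 3 new (q, r, r)
  "sfromj" → prefix "sfr" already present; 3 new (o, m, j)
  "qbfquvfw" → prefix "q" already present; 7 new (b, f, q, u, v, f, w)
  "qvbhr" → prefix "q" already present; 4 new (v, b, h, r)
  "qakienxs" → prefix "q" already present; 7 new (a, k, i, e, n, x, s)
  "qfwliozv" → prefix "q" already present; 7 new (f, w, l, i, o, z, v)
  "qhvxngkuit" → prefix "q" already present; 9 new (h, v, x, n, g, k, u, i, t)
Total nodes = 11 + 2 + 3 + 3 + 7 + 4 + 7 + 7 + 9 = 53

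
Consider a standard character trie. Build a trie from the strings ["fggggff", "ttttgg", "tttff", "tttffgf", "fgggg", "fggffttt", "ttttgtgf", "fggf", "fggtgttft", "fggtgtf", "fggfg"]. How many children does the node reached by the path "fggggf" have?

Follow the path "fggggf" to its node, then look at its outgoing edges.
Distinct next characters after "fggggf": f.
That node has 1 child edge.

1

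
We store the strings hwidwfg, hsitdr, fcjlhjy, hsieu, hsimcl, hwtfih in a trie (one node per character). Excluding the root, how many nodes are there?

Count nodes per top-level branch (shared prefixes stored once):
  'f'-branch (fcjlhjy): 7 nodes
  'h'-branch (hsieu, hsimcl, hsitdr, hwidwfg, hwtfih): 21 nodes
Sum: 28

28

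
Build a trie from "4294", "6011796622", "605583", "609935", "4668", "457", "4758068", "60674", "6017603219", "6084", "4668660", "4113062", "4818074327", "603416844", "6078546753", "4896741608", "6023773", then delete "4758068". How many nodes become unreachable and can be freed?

Walk "4758068" from the leaf back toward the root, removing each node that no remaining word uses.
The suffix "758068" (6 nodes) is used only by "4758068"; the node for "4" still has the child "2", so pruning stops there.
Nodes removed: 6

6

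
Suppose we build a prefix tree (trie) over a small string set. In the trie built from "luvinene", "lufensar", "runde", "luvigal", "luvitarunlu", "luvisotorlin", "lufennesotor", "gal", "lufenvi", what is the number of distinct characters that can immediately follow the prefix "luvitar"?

1

The children of the "luvitar" node are the distinct next characters among strings starting with "luvitar".
Distinct next characters after "luvitar": u.
That node has 1 child edge.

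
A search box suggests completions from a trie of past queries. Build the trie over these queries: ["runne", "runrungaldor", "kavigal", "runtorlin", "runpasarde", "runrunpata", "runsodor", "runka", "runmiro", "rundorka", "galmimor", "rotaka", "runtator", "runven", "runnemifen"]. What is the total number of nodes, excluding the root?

79

For each word, the new-node count is its length minus the longest prefix already in the trie:
  "runne" → 5 new (r, u, n, n, e)
  "runrungaldor" → prefix "run" already present; 9 new (r, u, n, g, a, l, d, o, r)
  "kavigal" → 7 new (k, a, v, i, g, a, l)
  "runtorlin" → prefix "run" already present; 6 new (t, o, r, l, i, n)
  "runpasarde" → prefix "run" already present; 7 new (p, a, s, a, r, d, e)
  "runrunpata" → prefix "runrun" already present; 4 new (p, a, t, a)
  "runsodor" → prefix "run" already present; 5 new (s, o, d, o, r)
  "runka" → prefix "run" already present; 2 new (k, a)
  "runmiro" → prefix "run" already present; 4 new (m, i, r, o)
  "rundorka" → prefix "run" already present; 5 new (d, o, r, k, a)
  "galmimor" → 8 new (g, a, l, m, i, m, o, r)
  "rotaka" → prefix "r" already present; 5 new (o, t, a, k, a)
  "runtator" → prefix "runt" already present; 4 new (a, t, o, r)
  "runven" → prefix "run" already present; 3 new (v, e, n)
  "runnemifen" → prefix "runne" already present; 5 new (m, i, f, e, n)
Total nodes = 5 + 9 + 7 + 6 + 7 + 4 + 5 + 2 + 4 + 5 + 8 + 5 + 4 + 3 + 5 = 79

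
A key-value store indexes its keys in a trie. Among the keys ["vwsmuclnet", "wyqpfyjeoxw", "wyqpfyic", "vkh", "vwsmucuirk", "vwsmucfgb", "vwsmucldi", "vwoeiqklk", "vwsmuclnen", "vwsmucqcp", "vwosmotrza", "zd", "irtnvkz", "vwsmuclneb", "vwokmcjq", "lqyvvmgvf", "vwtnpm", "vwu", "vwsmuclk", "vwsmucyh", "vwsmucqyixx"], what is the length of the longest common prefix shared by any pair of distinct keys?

Look for the deepest trie node that still has at least two words in its subtree.
"vwsmuclneb" and "vwsmuclnen" agree on "vwsmuclne" (9 characters) before diverging; nothing deeper is shared.
Longest shared-prefix length: 9

9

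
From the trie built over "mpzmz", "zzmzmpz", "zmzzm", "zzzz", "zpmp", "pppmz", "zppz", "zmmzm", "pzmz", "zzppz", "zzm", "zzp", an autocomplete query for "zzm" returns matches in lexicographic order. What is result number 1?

zzm

DFS of the "zzm" subtree visits, in order: "zzm", "zzmzmpz"
The 1st is zzm.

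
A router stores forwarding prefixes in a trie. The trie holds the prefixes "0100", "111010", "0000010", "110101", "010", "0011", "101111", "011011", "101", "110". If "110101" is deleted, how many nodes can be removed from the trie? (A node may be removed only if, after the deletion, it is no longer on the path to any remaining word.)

A node on "110101"'s path can go only if nothing else ends at it or branches off below it.
The suffix "101" (3 nodes) is used only by "110101"; "110" is itself a stored word, so pruning stops there.
Nodes removed: 3

3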